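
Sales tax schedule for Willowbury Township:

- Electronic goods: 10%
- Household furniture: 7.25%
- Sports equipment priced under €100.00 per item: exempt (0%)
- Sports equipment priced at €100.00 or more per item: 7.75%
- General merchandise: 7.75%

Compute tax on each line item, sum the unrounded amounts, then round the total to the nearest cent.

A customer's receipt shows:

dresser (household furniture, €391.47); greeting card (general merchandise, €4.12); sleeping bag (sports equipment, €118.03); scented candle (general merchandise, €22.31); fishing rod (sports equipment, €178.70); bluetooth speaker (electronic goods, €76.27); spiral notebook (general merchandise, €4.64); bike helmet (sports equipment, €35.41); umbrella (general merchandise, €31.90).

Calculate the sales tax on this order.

€63.89

Dresser €391.47: household furniture → 7.25% → €28.381575
Greeting card €4.12: general merchandise → 7.75% → €0.3193
Sleeping bag €118.03: sports equipment, €100.00 or more → 7.75% → €9.147325
Scented candle €22.31: general merchandise → 7.75% → €1.729025
Fishing rod €178.70: sports equipment, €100.00 or more → 7.75% → €13.84925
Bluetooth speaker €76.27: electronic goods → 10% → €7.627
Spiral notebook €4.64: general merchandise → 7.75% → €0.3596
Bike helmet €35.41: sports equipment, under €100.00 → 0% → €0.00
Umbrella €31.90: general merchandise → 7.75% → €2.47225
Unrounded tax sum = €63.885325 → €63.89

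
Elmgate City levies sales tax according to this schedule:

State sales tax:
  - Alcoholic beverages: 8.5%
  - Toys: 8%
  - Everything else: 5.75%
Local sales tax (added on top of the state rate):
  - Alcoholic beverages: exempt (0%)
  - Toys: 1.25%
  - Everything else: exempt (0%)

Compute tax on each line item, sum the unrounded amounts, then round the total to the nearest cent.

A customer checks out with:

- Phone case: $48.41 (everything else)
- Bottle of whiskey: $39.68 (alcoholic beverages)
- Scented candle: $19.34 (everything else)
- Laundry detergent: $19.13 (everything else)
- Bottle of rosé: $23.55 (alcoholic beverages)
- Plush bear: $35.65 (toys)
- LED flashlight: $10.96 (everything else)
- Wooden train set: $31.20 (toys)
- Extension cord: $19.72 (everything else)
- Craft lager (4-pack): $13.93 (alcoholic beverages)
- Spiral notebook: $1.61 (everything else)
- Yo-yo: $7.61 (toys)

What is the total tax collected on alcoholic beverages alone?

$6.56

Bottle of whiskey $39.68: alcoholic beverages → 8.5% + 0% local = 8.5% → $3.3728
Bottle of rosé $23.55: alcoholic beverages → 8.5% + 0% local = 8.5% → $2.00175
Craft lager (4-pack) $13.93: alcoholic beverages → 8.5% + 0% local = 8.5% → $1.18405
Tax on alcoholic beverages: unrounded sum = $6.5586 → $6.56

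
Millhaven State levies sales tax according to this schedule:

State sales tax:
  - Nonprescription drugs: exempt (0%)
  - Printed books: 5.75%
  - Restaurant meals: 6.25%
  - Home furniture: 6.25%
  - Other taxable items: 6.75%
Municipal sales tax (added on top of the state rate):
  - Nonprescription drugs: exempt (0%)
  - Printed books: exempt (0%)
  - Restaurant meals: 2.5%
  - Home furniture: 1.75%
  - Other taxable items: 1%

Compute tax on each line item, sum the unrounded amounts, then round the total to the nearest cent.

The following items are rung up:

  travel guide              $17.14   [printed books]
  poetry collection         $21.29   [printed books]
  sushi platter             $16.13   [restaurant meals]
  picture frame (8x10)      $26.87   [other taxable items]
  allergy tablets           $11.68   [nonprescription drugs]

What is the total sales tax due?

Travel guide $17.14: printed books → 5.75% + 0% municipal = 5.75% → $0.98555
Poetry collection $21.29: printed books → 5.75% + 0% municipal = 5.75% → $1.224175
Sushi platter $16.13: restaurant meals → 6.25% + 2.5% municipal = 8.75% → $1.411375
Picture frame (8x10) $26.87: other taxable items → 6.75% + 1% municipal = 7.75% → $2.082425
Allergy tablets $11.68: nonprescription drugs → 0% + 0% municipal = 0% → $0.00
Unrounded tax sum = $5.703525 → $5.70

$5.70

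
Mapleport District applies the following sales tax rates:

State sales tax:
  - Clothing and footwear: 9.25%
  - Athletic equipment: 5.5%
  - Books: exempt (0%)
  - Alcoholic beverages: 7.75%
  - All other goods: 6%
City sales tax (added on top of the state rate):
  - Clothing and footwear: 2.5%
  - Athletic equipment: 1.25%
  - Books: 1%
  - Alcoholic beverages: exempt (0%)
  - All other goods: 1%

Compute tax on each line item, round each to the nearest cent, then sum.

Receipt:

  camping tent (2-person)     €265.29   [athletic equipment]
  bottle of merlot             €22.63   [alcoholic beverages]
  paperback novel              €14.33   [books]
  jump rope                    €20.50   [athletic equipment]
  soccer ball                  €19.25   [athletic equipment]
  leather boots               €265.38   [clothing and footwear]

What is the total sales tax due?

Camping tent (2-person) €265.29: athletic equipment → 5.5% + 1.25% city = 6.75% → €17.91
Bottle of merlot €22.63: alcoholic beverages → 7.75% + 0% city = 7.75% → €1.75
Paperback novel €14.33: books → 0% + 1% city = 1% → €0.14
Jump rope €20.50: athletic equipment → 5.5% + 1.25% city = 6.75% → €1.38
Soccer ball €19.25: athletic equipment → 5.5% + 1.25% city = 6.75% → €1.30
Leather boots €265.38: clothing and footwear → 9.25% + 2.5% city = 11.75% → €31.18
Total tax = €17.91 + €1.75 + €0.14 + €1.38 + €1.30 + €31.18 = €53.66

€53.66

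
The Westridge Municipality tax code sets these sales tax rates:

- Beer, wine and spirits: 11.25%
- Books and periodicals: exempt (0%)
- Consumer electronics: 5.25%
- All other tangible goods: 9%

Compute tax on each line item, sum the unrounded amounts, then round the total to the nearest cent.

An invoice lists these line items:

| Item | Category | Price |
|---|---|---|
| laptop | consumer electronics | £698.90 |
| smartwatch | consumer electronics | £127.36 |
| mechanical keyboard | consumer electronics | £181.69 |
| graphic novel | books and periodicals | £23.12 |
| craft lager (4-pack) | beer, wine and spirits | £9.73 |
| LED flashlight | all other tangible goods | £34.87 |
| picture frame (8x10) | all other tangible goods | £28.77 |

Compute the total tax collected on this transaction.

£59.74

Laptop £698.90: consumer electronics → 5.25% → £36.69225
Smartwatch £127.36: consumer electronics → 5.25% → £6.6864
Mechanical keyboard £181.69: consumer electronics → 5.25% → £9.538725
Graphic novel £23.12: books and periodicals → 0% → £0.00
Craft lager (4-pack) £9.73: beer, wine and spirits → 11.25% → £1.094625
LED flashlight £34.87: all other tangible goods → 9% → £3.1383
Picture frame (8x10) £28.77: all other tangible goods → 9% → £2.5893
Unrounded tax sum = £59.7396 → £59.74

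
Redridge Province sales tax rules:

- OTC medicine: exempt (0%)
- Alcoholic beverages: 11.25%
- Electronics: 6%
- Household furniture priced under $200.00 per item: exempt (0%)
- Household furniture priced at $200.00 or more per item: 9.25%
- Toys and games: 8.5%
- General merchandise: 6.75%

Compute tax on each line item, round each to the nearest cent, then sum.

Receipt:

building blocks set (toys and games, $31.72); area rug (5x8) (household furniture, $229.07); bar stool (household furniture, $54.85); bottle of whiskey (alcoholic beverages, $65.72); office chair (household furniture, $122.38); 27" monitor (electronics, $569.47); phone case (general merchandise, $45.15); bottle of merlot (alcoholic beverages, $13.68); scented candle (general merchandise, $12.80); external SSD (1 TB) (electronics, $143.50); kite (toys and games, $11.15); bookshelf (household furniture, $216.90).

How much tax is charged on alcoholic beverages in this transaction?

Bottle of whiskey $65.72: alcoholic beverages → 11.25% → $7.39
Bottle of merlot $13.68: alcoholic beverages → 11.25% → $1.54
Tax on alcoholic beverages = $7.39 + $1.54 = $8.93

$8.93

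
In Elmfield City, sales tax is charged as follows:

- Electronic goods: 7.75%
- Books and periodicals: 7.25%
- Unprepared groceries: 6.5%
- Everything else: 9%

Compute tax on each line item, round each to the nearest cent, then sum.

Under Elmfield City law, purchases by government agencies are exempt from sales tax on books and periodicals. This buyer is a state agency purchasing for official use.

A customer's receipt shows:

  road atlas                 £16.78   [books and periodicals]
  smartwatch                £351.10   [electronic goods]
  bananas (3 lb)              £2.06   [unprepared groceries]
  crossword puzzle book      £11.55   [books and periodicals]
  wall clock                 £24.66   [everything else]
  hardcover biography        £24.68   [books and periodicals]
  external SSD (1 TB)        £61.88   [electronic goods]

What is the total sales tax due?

£34.36

Road atlas £16.78: books and periodicals, buyer-exempt → 0% → £0.00
Smartwatch £351.10: electronic goods → 7.75% → £27.21
Bananas (3 lb) £2.06: unprepared groceries → 6.5% → £0.13
Crossword puzzle book £11.55: books and periodicals, buyer-exempt → 0% → £0.00
Wall clock £24.66: everything else → 9% → £2.22
Hardcover biography £24.68: books and periodicals, buyer-exempt → 0% → £0.00
External SSD (1 TB) £61.88: electronic goods → 7.75% → £4.80
Total tax = £27.21 + £0.13 + £2.22 + £4.80 = £34.36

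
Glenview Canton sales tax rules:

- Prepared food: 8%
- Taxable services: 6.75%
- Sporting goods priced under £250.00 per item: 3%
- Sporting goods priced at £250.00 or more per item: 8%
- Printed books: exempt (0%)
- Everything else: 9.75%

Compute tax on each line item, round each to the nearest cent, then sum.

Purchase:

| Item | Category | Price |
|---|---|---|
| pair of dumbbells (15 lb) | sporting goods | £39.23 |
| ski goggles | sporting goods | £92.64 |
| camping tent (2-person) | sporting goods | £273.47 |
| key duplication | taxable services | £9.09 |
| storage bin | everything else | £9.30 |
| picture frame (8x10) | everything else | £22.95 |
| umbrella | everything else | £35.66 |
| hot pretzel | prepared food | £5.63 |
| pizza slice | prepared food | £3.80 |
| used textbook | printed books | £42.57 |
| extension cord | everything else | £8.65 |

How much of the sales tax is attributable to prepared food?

£0.75

Hot pretzel £5.63: prepared food → 8% → £0.45
Pizza slice £3.80: prepared food → 8% → £0.30
Tax on prepared food = £0.45 + £0.30 = £0.75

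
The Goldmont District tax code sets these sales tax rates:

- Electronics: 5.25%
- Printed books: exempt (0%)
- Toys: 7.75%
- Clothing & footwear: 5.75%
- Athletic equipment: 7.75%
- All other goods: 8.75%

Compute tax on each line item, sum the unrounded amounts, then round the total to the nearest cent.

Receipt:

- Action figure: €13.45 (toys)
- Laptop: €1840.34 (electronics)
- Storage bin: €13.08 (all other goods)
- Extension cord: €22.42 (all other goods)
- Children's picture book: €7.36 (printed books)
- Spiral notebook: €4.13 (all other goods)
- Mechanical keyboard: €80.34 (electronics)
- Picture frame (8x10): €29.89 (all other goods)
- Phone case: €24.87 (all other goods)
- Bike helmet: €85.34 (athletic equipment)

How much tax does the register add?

Action figure €13.45: toys → 7.75% → €1.042375
Laptop €1840.34: electronics → 5.25% → €96.61785
Storage bin €13.08: all other goods → 8.75% → €1.1445
Extension cord €22.42: all other goods → 8.75% → €1.96175
Children's picture book €7.36: printed books → 0% → €0.00
Spiral notebook €4.13: all other goods → 8.75% → €0.361375
Mechanical keyboard €80.34: electronics → 5.25% → €4.21785
Picture frame (8x10) €29.89: all other goods → 8.75% → €2.615375
Phone case €24.87: all other goods → 8.75% → €2.176125
Bike helmet €85.34: athletic equipment → 7.75% → €6.61385
Unrounded tax sum = €116.75105 → €116.75

€116.75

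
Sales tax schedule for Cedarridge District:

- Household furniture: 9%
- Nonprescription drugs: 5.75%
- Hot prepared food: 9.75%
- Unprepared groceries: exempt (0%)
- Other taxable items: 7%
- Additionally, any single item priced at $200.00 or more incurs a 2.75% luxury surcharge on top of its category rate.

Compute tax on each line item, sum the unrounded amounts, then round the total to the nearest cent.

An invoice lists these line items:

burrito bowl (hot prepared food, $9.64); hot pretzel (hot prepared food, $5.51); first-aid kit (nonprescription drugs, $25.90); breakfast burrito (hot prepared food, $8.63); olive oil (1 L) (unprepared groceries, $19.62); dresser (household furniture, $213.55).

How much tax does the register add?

Burrito bowl $9.64: hot prepared food → 9.75% → $0.9399
Hot pretzel $5.51: hot prepared food → 9.75% → $0.537225
First-aid kit $25.90: nonprescription drugs → 5.75% → $1.48925
Breakfast burrito $8.63: hot prepared food → 9.75% → $0.841425
Olive oil (1 L) $19.62: unprepared groceries → 0% → $0.00
Dresser $213.55: household furniture → 9% + 2.75% surcharge = 11.75% → $25.092125
Unrounded tax sum = $28.899925 → $28.90

$28.90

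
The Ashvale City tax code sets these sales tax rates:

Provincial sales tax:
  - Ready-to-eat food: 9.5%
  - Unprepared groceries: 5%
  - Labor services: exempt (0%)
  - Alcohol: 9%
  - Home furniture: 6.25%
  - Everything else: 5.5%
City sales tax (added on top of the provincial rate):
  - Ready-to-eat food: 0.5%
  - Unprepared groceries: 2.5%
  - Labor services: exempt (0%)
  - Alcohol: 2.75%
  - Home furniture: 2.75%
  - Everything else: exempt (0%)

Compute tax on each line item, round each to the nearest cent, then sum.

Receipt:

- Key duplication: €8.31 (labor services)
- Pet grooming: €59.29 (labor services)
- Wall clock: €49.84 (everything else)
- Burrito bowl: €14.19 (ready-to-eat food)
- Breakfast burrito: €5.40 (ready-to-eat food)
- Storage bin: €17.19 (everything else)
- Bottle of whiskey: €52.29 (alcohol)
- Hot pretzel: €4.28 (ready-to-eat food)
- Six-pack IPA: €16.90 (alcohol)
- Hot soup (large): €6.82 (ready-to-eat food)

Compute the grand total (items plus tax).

€249.40

Key duplication €8.31: labor services → 0% + 0% city = 0% → €0.00
Pet grooming €59.29: labor services → 0% + 0% city = 0% → €0.00
Wall clock €49.84: everything else → 5.5% + 0% city = 5.5% → €2.74
Burrito bowl €14.19: ready-to-eat food → 9.5% + 0.5% city = 10% → €1.42
Breakfast burrito €5.40: ready-to-eat food → 9.5% + 0.5% city = 10% → €0.54
Storage bin €17.19: everything else → 5.5% + 0% city = 5.5% → €0.95
Bottle of whiskey €52.29: alcohol → 9% + 2.75% city = 11.75% → €6.14
Hot pretzel €4.28: ready-to-eat food → 9.5% + 0.5% city = 10% → €0.43
Six-pack IPA €16.90: alcohol → 9% + 2.75% city = 11.75% → €1.99
Hot soup (large) €6.82: ready-to-eat food → 9.5% + 0.5% city = 10% → €0.68
Subtotal = €234.51; tax = €14.89; total due = €249.40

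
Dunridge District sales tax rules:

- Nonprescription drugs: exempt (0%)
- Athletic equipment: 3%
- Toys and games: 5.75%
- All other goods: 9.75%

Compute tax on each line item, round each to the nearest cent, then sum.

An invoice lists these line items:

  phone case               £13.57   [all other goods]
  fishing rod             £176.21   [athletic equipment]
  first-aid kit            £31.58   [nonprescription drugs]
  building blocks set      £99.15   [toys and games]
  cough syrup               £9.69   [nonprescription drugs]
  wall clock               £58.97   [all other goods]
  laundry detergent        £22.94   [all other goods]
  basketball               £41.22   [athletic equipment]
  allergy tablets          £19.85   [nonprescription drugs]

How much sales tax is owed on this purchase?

Phone case £13.57: all other goods → 9.75% → £1.32
Fishing rod £176.21: athletic equipment → 3% → £5.29
First-aid kit £31.58: nonprescription drugs → 0% → £0.00
Building blocks set £99.15: toys and games → 5.75% → £5.70
Cough syrup £9.69: nonprescription drugs → 0% → £0.00
Wall clock £58.97: all other goods → 9.75% → £5.75
Laundry detergent £22.94: all other goods → 9.75% → £2.24
Basketball £41.22: athletic equipment → 3% → £1.24
Allergy tablets £19.85: nonprescription drugs → 0% → £0.00
Total tax = £1.32 + £5.29 + £5.70 + £5.75 + £2.24 + £1.24 = £21.54

£21.54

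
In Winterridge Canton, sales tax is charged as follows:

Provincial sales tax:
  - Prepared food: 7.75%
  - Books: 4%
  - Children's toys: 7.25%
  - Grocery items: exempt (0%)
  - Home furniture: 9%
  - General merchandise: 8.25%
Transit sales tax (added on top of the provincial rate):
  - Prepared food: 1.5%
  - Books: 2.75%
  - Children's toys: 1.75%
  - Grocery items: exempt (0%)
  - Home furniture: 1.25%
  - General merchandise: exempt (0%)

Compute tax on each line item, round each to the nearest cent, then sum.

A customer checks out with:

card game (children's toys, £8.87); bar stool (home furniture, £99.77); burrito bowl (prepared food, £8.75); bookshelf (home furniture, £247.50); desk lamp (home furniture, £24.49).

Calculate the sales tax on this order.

Card game £8.87: children's toys → 7.25% + 1.75% transit = 9% → £0.80
Bar stool £99.77: home furniture → 9% + 1.25% transit = 10.25% → £10.23
Burrito bowl £8.75: prepared food → 7.75% + 1.5% transit = 9.25% → £0.81
Bookshelf £247.50: home furniture → 9% + 1.25% transit = 10.25% → £25.37
Desk lamp £24.49: home furniture → 9% + 1.25% transit = 10.25% → £2.51
Total tax = £0.80 + £10.23 + £0.81 + £25.37 + £2.51 = £39.72

£39.72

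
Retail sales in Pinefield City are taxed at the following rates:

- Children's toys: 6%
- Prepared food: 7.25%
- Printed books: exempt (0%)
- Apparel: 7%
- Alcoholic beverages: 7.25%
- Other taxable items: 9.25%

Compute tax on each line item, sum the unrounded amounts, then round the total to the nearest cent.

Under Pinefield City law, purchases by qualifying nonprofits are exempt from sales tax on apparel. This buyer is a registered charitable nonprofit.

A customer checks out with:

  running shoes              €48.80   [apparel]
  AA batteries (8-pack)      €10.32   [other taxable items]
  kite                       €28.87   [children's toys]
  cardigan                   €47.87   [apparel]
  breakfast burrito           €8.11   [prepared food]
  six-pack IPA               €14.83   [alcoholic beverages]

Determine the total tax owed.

Running shoes €48.80: apparel, buyer-exempt → 0% → €0.00
AA batteries (8-pack) €10.32: other taxable items → 9.25% → €0.9546
Kite €28.87: children's toys → 6% → €1.7322
Cardigan €47.87: apparel, buyer-exempt → 0% → €0.00
Breakfast burrito €8.11: prepared food → 7.25% → €0.587975
Six-pack IPA €14.83: alcoholic beverages → 7.25% → €1.075175
Unrounded tax sum = €4.34995 → €4.35

€4.35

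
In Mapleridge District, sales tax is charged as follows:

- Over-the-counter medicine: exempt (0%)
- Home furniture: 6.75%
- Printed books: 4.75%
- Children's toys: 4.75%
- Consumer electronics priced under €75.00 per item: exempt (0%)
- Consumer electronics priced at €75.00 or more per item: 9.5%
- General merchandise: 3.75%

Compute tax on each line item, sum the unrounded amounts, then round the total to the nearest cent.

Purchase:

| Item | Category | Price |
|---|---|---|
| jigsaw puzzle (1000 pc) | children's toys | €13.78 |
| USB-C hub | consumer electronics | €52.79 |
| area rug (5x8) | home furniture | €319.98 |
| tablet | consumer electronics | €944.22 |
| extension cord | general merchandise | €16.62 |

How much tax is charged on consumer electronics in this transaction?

€89.70

USB-C hub €52.79: consumer electronics, under €75.00 → 0% → €0.00
Tablet €944.22: consumer electronics, €75.00 or more → 9.5% → €89.7009
Tax on consumer electronics: unrounded sum = €89.7009 → €89.70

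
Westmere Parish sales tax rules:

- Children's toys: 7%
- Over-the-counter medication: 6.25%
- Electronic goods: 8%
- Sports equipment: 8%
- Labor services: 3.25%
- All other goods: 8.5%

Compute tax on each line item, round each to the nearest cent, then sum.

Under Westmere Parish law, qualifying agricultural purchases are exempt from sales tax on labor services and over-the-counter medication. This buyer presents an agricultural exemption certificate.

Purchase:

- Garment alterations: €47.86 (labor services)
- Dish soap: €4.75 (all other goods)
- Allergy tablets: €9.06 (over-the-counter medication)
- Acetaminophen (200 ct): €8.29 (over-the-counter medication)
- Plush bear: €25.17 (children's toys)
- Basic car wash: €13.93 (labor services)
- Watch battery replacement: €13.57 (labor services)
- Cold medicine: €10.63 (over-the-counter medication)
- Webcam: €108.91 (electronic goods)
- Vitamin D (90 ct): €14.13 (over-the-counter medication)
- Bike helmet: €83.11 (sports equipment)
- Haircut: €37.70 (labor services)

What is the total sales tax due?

€17.52

Garment alterations €47.86: labor services, buyer-exempt → 0% → €0.00
Dish soap €4.75: all other goods → 8.5% → €0.40
Allergy tablets €9.06: over-the-counter medication, buyer-exempt → 0% → €0.00
Acetaminophen (200 ct) €8.29: over-the-counter medication, buyer-exempt → 0% → €0.00
Plush bear €25.17: children's toys → 7% → €1.76
Basic car wash €13.93: labor services, buyer-exempt → 0% → €0.00
Watch battery replacement €13.57: labor services, buyer-exempt → 0% → €0.00
Cold medicine €10.63: over-the-counter medication, buyer-exempt → 0% → €0.00
Webcam €108.91: electronic goods → 8% → €8.71
Vitamin D (90 ct) €14.13: over-the-counter medication, buyer-exempt → 0% → €0.00
Bike helmet €83.11: sports equipment → 8% → €6.65
Haircut €37.70: labor services, buyer-exempt → 0% → €0.00
Total tax = €0.40 + €1.76 + €8.71 + €6.65 = €17.52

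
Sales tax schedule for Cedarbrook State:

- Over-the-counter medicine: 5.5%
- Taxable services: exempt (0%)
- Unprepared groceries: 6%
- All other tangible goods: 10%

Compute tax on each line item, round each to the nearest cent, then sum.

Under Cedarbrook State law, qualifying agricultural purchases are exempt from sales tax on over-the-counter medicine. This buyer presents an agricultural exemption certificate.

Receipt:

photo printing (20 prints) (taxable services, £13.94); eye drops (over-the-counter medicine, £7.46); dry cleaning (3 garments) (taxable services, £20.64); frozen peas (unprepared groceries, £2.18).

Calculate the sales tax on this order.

£0.13

Photo printing (20 prints) £13.94: taxable services → 0% → £0.00
Eye drops £7.46: over-the-counter medicine, buyer-exempt → 0% → £0.00
Dry cleaning (3 garments) £20.64: taxable services → 0% → £0.00
Frozen peas £2.18: unprepared groceries → 6% → £0.13
Total tax = £0.13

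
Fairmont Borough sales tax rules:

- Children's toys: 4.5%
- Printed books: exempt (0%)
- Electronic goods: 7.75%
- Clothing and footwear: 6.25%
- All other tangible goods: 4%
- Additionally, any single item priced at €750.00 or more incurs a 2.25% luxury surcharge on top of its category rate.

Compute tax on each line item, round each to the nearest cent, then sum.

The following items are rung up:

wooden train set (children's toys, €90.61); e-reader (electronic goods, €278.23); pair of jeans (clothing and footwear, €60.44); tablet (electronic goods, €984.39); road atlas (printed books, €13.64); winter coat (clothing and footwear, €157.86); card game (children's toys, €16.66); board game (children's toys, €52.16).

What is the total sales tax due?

Wooden train set €90.61: children's toys → 4.5% → €4.08
E-reader €278.23: electronic goods → 7.75% → €21.56
Pair of jeans €60.44: clothing and footwear → 6.25% → €3.78
Tablet €984.39: electronic goods → 7.75% + 2.25% surcharge = 10% → €98.44
Road atlas €13.64: printed books → 0% → €0.00
Winter coat €157.86: clothing and footwear → 6.25% → €9.87
Card game €16.66: children's toys → 4.5% → €0.75
Board game €52.16: children's toys → 4.5% → €2.35
Total tax = €4.08 + €21.56 + €3.78 + €98.44 + €9.87 + €0.75 + €2.35 = €140.83

€140.83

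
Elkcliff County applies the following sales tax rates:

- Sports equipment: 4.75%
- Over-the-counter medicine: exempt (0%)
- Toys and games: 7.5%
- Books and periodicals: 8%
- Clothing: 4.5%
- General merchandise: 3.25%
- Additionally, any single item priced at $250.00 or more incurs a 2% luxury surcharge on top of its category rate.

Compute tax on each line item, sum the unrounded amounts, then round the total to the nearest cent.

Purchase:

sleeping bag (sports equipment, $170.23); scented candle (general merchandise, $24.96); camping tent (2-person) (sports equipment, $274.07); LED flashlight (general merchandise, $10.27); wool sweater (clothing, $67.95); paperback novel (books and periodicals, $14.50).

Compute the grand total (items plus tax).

$593.93

Sleeping bag $170.23: sports equipment → 4.75% → $8.085925
Scented candle $24.96: general merchandise → 3.25% → $0.8112
Camping tent (2-person) $274.07: sports equipment → 4.75% + 2% surcharge = 6.75% → $18.499725
LED flashlight $10.27: general merchandise → 3.25% → $0.333775
Wool sweater $67.95: clothing → 4.5% → $3.05775
Paperback novel $14.50: books and periodicals → 8% → $1.16
Subtotal = $561.98; unrounded tax = $31.948375 → $31.95; total due = $593.93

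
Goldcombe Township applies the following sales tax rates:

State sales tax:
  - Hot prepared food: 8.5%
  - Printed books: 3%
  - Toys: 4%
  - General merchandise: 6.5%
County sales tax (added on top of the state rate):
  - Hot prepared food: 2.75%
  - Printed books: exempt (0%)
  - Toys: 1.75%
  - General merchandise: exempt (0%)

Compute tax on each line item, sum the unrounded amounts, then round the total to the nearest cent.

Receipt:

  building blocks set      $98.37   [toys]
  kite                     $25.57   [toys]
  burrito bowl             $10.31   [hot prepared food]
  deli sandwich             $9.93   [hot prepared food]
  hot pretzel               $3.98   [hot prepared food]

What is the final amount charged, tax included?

Building blocks set $98.37: toys → 4% + 1.75% county = 5.75% → $5.656275
Kite $25.57: toys → 4% + 1.75% county = 5.75% → $1.470275
Burrito bowl $10.31: hot prepared food → 8.5% + 2.75% county = 11.25% → $1.159875
Deli sandwich $9.93: hot prepared food → 8.5% + 2.75% county = 11.25% → $1.117125
Hot pretzel $3.98: hot prepared food → 8.5% + 2.75% county = 11.25% → $0.44775
Subtotal = $148.16; unrounded tax = $9.8513 → $9.85; total due = $158.01

$158.01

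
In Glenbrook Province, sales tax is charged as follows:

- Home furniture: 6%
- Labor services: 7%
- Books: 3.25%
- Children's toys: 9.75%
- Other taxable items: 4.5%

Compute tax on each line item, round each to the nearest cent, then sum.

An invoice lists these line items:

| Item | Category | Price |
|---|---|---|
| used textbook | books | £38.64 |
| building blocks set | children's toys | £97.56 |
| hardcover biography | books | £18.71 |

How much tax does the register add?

Used textbook £38.64: books → 3.25% → £1.26
Building blocks set £97.56: children's toys → 9.75% → £9.51
Hardcover biography £18.71: books → 3.25% → £0.61
Total tax = £1.26 + £9.51 + £0.61 = £11.38

£11.38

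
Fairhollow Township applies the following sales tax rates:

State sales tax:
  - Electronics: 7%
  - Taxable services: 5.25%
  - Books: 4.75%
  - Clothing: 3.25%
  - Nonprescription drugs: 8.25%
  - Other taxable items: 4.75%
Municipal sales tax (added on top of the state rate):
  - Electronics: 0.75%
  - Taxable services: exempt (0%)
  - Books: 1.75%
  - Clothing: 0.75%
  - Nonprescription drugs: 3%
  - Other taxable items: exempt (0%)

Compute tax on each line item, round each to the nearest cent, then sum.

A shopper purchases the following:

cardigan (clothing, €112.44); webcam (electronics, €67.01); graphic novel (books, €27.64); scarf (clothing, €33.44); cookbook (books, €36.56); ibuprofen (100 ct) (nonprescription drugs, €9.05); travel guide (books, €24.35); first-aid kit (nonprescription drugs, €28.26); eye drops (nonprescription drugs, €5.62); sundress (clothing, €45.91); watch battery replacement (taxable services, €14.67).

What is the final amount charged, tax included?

Cardigan €112.44: clothing → 3.25% + 0.75% municipal = 4% → €4.50
Webcam €67.01: electronics → 7% + 0.75% municipal = 7.75% → €5.19
Graphic novel €27.64: books → 4.75% + 1.75% municipal = 6.5% → €1.80
Scarf €33.44: clothing → 3.25% + 0.75% municipal = 4% → €1.34
Cookbook €36.56: books → 4.75% + 1.75% municipal = 6.5% → €2.38
Ibuprofen (100 ct) €9.05: nonprescription drugs → 8.25% + 3% municipal = 11.25% → €1.02
Travel guide €24.35: books → 4.75% + 1.75% municipal = 6.5% → €1.58
First-aid kit €28.26: nonprescription drugs → 8.25% + 3% municipal = 11.25% → €3.18
Eye drops €5.62: nonprescription drugs → 8.25% + 3% municipal = 11.25% → €0.63
Sundress €45.91: clothing → 3.25% + 0.75% municipal = 4% → €1.84
Watch battery replacement €14.67: taxable services → 5.25% + 0% municipal = 5.25% → €0.77
Subtotal = €404.95; tax = €24.23; total due = €429.18

€429.18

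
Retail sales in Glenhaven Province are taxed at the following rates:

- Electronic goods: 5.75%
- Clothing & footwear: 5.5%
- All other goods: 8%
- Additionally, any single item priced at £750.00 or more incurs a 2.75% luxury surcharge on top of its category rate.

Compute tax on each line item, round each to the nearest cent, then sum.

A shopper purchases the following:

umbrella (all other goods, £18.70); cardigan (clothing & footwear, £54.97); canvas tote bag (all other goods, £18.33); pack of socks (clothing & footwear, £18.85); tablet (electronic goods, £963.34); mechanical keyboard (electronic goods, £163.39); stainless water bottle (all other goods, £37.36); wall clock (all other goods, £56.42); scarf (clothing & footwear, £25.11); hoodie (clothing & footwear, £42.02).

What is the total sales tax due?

Umbrella £18.70: all other goods → 8% → £1.50
Cardigan £54.97: clothing & footwear → 5.5% → £3.02
Canvas tote bag £18.33: all other goods → 8% → £1.47
Pack of socks £18.85: clothing & footwear → 5.5% → £1.04
Tablet £963.34: electronic goods → 5.75% + 2.75% surcharge = 8.5% → £81.88
Mechanical keyboard £163.39: electronic goods → 5.75% → £9.39
Stainless water bottle £37.36: all other goods → 8% → £2.99
Wall clock £56.42: all other goods → 8% → £4.51
Scarf £25.11: clothing & footwear → 5.5% → £1.38
Hoodie £42.02: clothing & footwear → 5.5% → £2.31
Total tax = £1.50 + £3.02 + £1.47 + £1.04 + £81.88 + £9.39 + £2.99 + £4.51 + £1.38 + £2.31 = £109.49

£109.49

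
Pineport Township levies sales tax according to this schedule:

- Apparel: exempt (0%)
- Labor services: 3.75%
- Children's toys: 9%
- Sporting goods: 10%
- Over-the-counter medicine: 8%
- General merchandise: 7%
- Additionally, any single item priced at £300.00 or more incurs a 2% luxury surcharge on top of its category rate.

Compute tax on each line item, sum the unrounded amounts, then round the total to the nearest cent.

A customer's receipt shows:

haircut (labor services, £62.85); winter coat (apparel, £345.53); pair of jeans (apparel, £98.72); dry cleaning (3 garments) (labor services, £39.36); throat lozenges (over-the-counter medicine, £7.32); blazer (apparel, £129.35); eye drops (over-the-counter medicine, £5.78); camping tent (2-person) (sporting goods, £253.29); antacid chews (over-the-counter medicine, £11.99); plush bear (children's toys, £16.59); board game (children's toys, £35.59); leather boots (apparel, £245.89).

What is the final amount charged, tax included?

£1295.04

Haircut £62.85: labor services → 3.75% → £2.356875
Winter coat £345.53: apparel → 0% + 2% surcharge = 2% → £6.9106
Pair of jeans £98.72: apparel → 0% → £0.00
Dry cleaning (3 garments) £39.36: labor services → 3.75% → £1.476
Throat lozenges £7.32: over-the-counter medicine → 8% → £0.5856
Blazer £129.35: apparel → 0% → £0.00
Eye drops £5.78: over-the-counter medicine → 8% → £0.4624
Camping tent (2-person) £253.29: sporting goods → 10% → £25.329
Antacid chews £11.99: over-the-counter medicine → 8% → £0.9592
Plush bear £16.59: children's toys → 9% → £1.4931
Board game £35.59: children's toys → 9% → £3.2031
Leather boots £245.89: apparel → 0% → £0.00
Subtotal = £1252.26; unrounded tax = £42.775875 → £42.78; total due = £1295.04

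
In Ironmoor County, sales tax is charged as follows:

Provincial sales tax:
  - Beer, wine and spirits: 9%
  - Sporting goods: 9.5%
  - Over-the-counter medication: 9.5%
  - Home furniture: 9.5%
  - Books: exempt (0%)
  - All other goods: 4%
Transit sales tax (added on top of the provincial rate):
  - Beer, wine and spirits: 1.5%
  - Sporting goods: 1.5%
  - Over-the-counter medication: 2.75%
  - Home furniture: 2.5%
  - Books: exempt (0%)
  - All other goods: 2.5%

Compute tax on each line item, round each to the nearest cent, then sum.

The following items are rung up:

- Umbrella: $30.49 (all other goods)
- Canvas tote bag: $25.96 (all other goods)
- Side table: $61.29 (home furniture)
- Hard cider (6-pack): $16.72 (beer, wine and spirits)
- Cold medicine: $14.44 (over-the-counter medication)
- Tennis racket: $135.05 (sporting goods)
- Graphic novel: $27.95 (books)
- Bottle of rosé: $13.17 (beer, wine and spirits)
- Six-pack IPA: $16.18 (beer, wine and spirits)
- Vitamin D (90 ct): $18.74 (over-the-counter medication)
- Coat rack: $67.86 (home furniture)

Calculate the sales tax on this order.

$42.93

Umbrella $30.49: all other goods → 4% + 2.5% transit = 6.5% → $1.98
Canvas tote bag $25.96: all other goods → 4% + 2.5% transit = 6.5% → $1.69
Side table $61.29: home furniture → 9.5% + 2.5% transit = 12% → $7.35
Hard cider (6-pack) $16.72: beer, wine and spirits → 9% + 1.5% transit = 10.5% → $1.76
Cold medicine $14.44: over-the-counter medication → 9.5% + 2.75% transit = 12.25% → $1.77
Tennis racket $135.05: sporting goods → 9.5% + 1.5% transit = 11% → $14.86
Graphic novel $27.95: books → 0% + 0% transit = 0% → $0.00
Bottle of rosé $13.17: beer, wine and spirits → 9% + 1.5% transit = 10.5% → $1.38
Six-pack IPA $16.18: beer, wine and spirits → 9% + 1.5% transit = 10.5% → $1.70
Vitamin D (90 ct) $18.74: over-the-counter medication → 9.5% + 2.75% transit = 12.25% → $2.30
Coat rack $67.86: home furniture → 9.5% + 2.5% transit = 12% → $8.14
Total tax = $1.98 + $1.69 + $7.35 + $1.76 + $1.77 + $14.86 + $1.38 + $1.70 + $2.30 + $8.14 = $42.93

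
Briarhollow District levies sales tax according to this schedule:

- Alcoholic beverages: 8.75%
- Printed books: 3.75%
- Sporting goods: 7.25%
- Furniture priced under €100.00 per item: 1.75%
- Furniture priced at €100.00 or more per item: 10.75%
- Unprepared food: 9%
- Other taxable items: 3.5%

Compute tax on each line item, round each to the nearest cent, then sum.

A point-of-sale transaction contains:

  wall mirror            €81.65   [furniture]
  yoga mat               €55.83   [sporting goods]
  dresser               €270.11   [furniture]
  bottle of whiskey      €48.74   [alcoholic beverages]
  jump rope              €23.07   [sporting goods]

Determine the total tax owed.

€40.45

Wall mirror €81.65: furniture, under €100.00 → 1.75% → €1.43
Yoga mat €55.83: sporting goods → 7.25% → €4.05
Dresser €270.11: furniture, €100.00 or more → 10.75% → €29.04
Bottle of whiskey €48.74: alcoholic beverages → 8.75% → €4.26
Jump rope €23.07: sporting goods → 7.25% → €1.67
Total tax = €1.43 + €4.05 + €29.04 + €4.26 + €1.67 = €40.45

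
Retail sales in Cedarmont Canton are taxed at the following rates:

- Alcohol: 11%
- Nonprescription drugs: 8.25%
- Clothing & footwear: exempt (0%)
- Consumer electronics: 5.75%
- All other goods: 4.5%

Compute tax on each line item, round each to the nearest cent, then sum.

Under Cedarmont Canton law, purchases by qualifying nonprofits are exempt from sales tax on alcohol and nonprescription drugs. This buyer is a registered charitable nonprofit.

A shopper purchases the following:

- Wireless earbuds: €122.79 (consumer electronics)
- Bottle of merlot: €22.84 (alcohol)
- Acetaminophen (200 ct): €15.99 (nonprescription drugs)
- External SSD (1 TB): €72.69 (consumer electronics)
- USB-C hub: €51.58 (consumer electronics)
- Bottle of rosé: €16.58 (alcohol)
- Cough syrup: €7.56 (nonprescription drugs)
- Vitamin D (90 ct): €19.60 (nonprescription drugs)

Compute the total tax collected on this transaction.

Wireless earbuds €122.79: consumer electronics → 5.75% → €7.06
Bottle of merlot €22.84: alcohol, buyer-exempt → 0% → €0.00
Acetaminophen (200 ct) €15.99: nonprescription drugs, buyer-exempt → 0% → €0.00
External SSD (1 TB) €72.69: consumer electronics → 5.75% → €4.18
USB-C hub €51.58: consumer electronics → 5.75% → €2.97
Bottle of rosé €16.58: alcohol, buyer-exempt → 0% → €0.00
Cough syrup €7.56: nonprescription drugs, buyer-exempt → 0% → €0.00
Vitamin D (90 ct) €19.60: nonprescription drugs, buyer-exempt → 0% → €0.00
Total tax = €7.06 + €4.18 + €2.97 = €14.21

€14.21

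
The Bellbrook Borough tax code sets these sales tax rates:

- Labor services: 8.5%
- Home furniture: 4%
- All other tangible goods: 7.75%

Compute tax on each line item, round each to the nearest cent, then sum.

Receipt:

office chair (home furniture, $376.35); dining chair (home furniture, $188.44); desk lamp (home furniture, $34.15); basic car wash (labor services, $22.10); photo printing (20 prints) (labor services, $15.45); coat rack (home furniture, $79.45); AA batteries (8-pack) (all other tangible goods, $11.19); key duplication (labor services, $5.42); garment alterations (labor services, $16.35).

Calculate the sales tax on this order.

Office chair $376.35: home furniture → 4% → $15.05
Dining chair $188.44: home furniture → 4% → $7.54
Desk lamp $34.15: home furniture → 4% → $1.37
Basic car wash $22.10: labor services → 8.5% → $1.88
Photo printing (20 prints) $15.45: labor services → 8.5% → $1.31
Coat rack $79.45: home furniture → 4% → $3.18
AA batteries (8-pack) $11.19: all other tangible goods → 7.75% → $0.87
Key duplication $5.42: labor services → 8.5% → $0.46
Garment alterations $16.35: labor services → 8.5% → $1.39
Total tax = $15.05 + $7.54 + $1.37 + $1.88 + $1.31 + $3.18 + $0.87 + $0.46 + $1.39 = $33.05

$33.05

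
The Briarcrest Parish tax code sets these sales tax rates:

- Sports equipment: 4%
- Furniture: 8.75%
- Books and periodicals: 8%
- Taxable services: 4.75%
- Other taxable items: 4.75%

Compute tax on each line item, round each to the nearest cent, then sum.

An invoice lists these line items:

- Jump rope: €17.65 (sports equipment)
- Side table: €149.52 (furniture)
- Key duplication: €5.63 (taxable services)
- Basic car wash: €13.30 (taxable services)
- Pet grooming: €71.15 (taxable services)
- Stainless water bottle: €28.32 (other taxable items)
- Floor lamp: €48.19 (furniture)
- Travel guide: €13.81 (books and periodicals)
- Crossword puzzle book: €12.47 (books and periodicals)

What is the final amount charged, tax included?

€385.78

Jump rope €17.65: sports equipment → 4% → €0.71
Side table €149.52: furniture → 8.75% → €13.08
Key duplication €5.63: taxable services → 4.75% → €0.27
Basic car wash €13.30: taxable services → 4.75% → €0.63
Pet grooming €71.15: taxable services → 4.75% → €3.38
Stainless water bottle €28.32: other taxable items → 4.75% → €1.35
Floor lamp €48.19: furniture → 8.75% → €4.22
Travel guide €13.81: books and periodicals → 8% → €1.10
Crossword puzzle book €12.47: books and periodicals → 8% → €1.00
Subtotal = €360.04; tax = €25.74; total due = €385.78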